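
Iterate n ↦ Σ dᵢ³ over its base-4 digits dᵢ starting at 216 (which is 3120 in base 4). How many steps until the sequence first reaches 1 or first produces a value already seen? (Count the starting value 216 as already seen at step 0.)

3

216 = (3,1,2,0)_4 → 3³ + 1³ + 2³ + 0³ = 27 + 1 + 8 + 0 = 36
36 = (2,1,0)_4 → 2³ + 1³ + 0³ = 8 + 1 + 0 = 9
9 = (2,1)_4 → 2³ + 1³ = 8 + 1 = 9  — 9 repeats.
That took 3 steps.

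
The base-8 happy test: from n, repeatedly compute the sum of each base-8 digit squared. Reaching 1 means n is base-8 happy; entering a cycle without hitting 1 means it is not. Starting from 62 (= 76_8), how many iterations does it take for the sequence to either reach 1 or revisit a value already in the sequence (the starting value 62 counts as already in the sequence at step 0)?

62 = (7,6)_8 → 7² + 6² = 49 + 36 = 85
85 = (1,2,5)_8 → 1² + 2² + 5² = 1 + 4 + 25 = 30
30 = (3,6)_8 → 3² + 6² = 9 + 36 = 45
45 = (5,5)_8 → 5² + 5² = 25 + 25 = 50
50 = (6,2)_8 → 6² + 2² = 36 + 4 = 40
40 = (5,0)_8 → 5² + 0² = 25 + 0 = 25
25 = (3,1)_8 → 3² + 1² = 9 + 1 = 10
10 = (1,2)_8 → 1² + 2² = 1 + 4 = 5
5 = (5)_8 → 5² = 25  — 25 repeats.
That took 9 steps.

9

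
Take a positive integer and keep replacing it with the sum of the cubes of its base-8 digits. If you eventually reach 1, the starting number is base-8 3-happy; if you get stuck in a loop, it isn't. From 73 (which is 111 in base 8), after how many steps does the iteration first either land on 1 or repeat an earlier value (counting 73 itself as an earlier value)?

5

73 = (1,1,1)_8 → 3
3 = (3)_8 → 27
27 = (3,3)_8 → 54
54 = (6,6)_8 → 432
432 = (6,6,0)_8 → 432  — 432 repeats.
That took 5 steps.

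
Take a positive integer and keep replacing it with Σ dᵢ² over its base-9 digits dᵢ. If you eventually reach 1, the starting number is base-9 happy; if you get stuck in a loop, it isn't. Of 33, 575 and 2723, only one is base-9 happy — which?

2723

33: 33 → 45 → 25 → 53 → 89 → 65 → 53  — repeats 53 (not base-9 happy)
575: 575 → 113 → 35 → 73 → 65 → 53 → 89 → 65  — repeats 65 (not base-9 happy)
2723: 2723 → 95 → 27 → 9 → 1  — reaches 1 (base-9 happy)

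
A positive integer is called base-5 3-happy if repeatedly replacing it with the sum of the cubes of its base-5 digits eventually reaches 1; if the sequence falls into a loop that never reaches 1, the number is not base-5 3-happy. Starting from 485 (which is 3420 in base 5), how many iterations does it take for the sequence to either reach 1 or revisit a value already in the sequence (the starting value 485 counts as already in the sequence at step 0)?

8

485 = (3,4,2,0)_5 → 99
99 = (3,4,4)_5 → 155
155 = (1,1,1,0)_5 → 3
3 = (3)_5 → 27
27 = (1,0,2)_5 → 9
9 = (1,4)_5 → 65
65 = (2,3,0)_5 → 35
35 = (1,2,0)_5 → 9  — 9 repeats.
That took 8 steps.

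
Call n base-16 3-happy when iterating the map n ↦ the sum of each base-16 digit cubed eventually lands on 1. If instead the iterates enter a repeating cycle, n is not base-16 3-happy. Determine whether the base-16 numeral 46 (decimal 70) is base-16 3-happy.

base-16 3-happy

70 = (4,6)_16 → 4³ + 6³ = 280
280 = (1,1,8)_16 → 1³ + 1³ + 8³ = 514
514 = (2,0,2)_16 → 2³ + 0³ + 2³ = 16
16 = (1,0)_16 → 1³ + 0³ = 1  — reached 1.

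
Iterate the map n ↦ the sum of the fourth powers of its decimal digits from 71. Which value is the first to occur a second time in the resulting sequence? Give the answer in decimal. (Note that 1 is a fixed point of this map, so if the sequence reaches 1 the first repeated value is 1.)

8208

71 → 2402
2402 → 288
288 → 8208
8208 → 8208  — 8208 already appeared earlier.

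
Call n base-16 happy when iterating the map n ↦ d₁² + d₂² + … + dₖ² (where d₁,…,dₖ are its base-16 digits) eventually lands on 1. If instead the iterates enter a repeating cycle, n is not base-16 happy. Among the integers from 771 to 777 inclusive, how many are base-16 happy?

1

771: 771 → 18 → 5 → 25 → 82 → 29 → 170 → 200 → 208 → 169 → 181 → 146 → 85 → 50 → 13 → 169  (repeats 169)
772: 772 → 25 → 82 → 29 → 170 → 200 → 208 → 169 → 181 → 146 → 85 → 50 → 13 → 169  (repeats 169)
773: 773 → 34 → 8 → 64 → 16 → 1  (reaches 1)
774: 774 → 45 → 173 → 269 → 170 → 200 → 208 → 169 → 181 → 146 → 85 → 50 → 13 → 169  (repeats 169)
775: 775 → 58 → 109 → 205 → 313 → 91 → 146 → 85 → 50 → 13 → 169 → 181 → 146  (repeats 146)
776: 776 → 73 → 97 → 37 → 29 → 170 → 200 → 208 → 169 → 181 → 146 → 85 → 50 → 13 → 169  (repeats 169)
777: 777 → 90 → 125 → 218 → 269 → 170 → 200 → 208 → 169 → 181 → 146 → 85 → 50 → 13 → 169  (repeats 169)
base-16 happy: 773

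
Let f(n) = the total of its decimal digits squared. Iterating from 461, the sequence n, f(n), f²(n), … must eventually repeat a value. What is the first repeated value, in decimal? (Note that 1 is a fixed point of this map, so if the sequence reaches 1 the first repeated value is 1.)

89

461 → 4² + 6² + 1² = 53
53 → 5² + 3² = 34
34 → 3² + 4² = 25
25 → 2² + 5² = 29
29 → 2² + 9² = 85
85 → 8² + 5² = 89
89 → 8² + 9² = 145
145 → 1² + 4² + 5² = 42
42 → 4² + 2² = 20
20 → 2² + 0² = 4
4 → 4² = 16
16 → 1² + 6² = 37
37 → 3² + 7² = 58
58 → 5² + 8² = 89  — 89 already appeared earlier.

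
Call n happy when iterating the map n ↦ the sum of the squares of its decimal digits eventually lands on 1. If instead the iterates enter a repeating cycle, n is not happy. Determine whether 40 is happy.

not happy

40 → 4² + 0² = 16 + 0 = 16
16 → 1² + 6² = 1 + 36 = 37
37 → 3² + 7² = 9 + 49 = 58
58 → 5² + 8² = 25 + 64 = 89
89 → 8² + 9² = 64 + 81 = 145
145 → 1² + 4² + 5² = 1 + 16 + 25 = 42
42 → 4² + 2² = 16 + 4 = 20
20 → 2² + 0² = 4 + 0 = 4
4 → 4² = 16  — 16 already seen; the sequence cycles without reaching 1.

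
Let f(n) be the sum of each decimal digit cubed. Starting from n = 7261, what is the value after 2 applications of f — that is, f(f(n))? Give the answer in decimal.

853

7261 → 568
568 → 853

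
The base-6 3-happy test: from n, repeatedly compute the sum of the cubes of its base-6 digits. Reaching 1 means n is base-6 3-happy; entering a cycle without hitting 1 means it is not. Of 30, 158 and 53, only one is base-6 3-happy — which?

158

30: 30 → 125 → 160 → 136 → 155 → 190 → 190  — repeats 190 (not base-6 3-happy)
158: 158 → 80 → 17 → 133 → 92 → 43 → 3 → 27 → 91 → 36 → 1  — reaches 1 (base-6 3-happy)
53: 53 → 134 → 99 → 99  — repeats 99 (not base-6 3-happy)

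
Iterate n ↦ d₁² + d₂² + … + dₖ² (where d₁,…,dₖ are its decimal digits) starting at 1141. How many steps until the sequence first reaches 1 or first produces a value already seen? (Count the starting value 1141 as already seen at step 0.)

5

1141 → 1² + 1² + 4² + 1² = 19
19 → 1² + 9² = 82
82 → 8² + 2² = 68
68 → 6² + 8² = 100
100 → 1² + 0² + 0² = 1  — reached 1.
That took 5 steps.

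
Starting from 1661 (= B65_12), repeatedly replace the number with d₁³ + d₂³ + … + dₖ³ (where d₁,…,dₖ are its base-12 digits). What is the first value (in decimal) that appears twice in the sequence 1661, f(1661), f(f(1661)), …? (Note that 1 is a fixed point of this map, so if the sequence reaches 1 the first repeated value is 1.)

1672

1661 = (11,6,5)_12 → 11³ + 6³ + 5³ = 1331 + 216 + 125 = 1672
1672 = (11,7,4)_12 → 11³ + 7³ + 4³ = 1331 + 343 + 64 = 1738
1738 = (1,0,0,10)_12 → 1³ + 0³ + 0³ + 10³ = 1 + 0 + 0 + 1000 = 1001
1001 = (6,11,5)_12 → 6³ + 11³ + 5³ = 216 + 1331 + 125 = 1672  — 1672 already appeared earlier.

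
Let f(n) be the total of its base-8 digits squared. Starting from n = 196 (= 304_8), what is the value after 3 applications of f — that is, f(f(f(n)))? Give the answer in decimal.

5

196 = (3,0,4)_8 → 25
25 = (3,1)_8 → 10
10 = (1,2)_8 → 5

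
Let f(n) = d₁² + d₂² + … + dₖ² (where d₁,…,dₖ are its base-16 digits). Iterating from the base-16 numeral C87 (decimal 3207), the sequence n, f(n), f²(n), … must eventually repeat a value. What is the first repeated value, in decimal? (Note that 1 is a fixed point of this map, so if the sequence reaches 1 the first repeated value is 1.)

3207 = (12,8,7)_16 → 257
257 = (1,0,1)_16 → 2
2 = (2)_16 → 4
4 = (4)_16 → 16
16 = (1,0)_16 → 1  — reached the fixed point 1.
1 → 1, so 1 is the first repeated value.

1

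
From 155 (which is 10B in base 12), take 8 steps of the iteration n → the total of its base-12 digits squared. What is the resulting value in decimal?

8

155 = (1,0,11)_12 → 122
122 = (10,2)_12 → 104
104 = (8,8)_12 → 128
128 = (10,8)_12 → 164
164 = (1,1,8)_12 → 66
66 = (5,6)_12 → 61
61 = (5,1)_12 → 26
26 = (2,2)_12 → 8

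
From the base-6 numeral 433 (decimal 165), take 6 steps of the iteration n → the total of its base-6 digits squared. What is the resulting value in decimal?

5

165 = (4,3,3)_6 → 34
34 = (5,4)_6 → 41
41 = (1,0,5)_6 → 26
26 = (4,2)_6 → 20
20 = (3,2)_6 → 13
13 = (2,1)_6 → 5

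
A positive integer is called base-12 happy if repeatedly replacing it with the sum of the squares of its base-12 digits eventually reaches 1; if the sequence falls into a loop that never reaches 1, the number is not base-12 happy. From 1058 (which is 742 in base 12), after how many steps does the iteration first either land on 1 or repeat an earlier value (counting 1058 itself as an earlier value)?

13

1058 = (7,4,2)_12 → 7² + 4² + 2² = 69
69 = (5,9)_12 → 5² + 9² = 106
106 = (8,10)_12 → 8² + 10² = 164
164 = (1,1,8)_12 → 1² + 1² + 8² = 66
66 = (5,6)_12 → 5² + 6² = 61
61 = (5,1)_12 → 5² + 1² = 26
26 = (2,2)_12 → 2² + 2² = 8
8 = (8)_12 → 8² = 64
64 = (5,4)_12 → 5² + 4² = 41
41 = (3,5)_12 → 3² + 5² = 34
34 = (2,10)_12 → 2² + 10² = 104
104 = (8,8)_12 → 8² + 8² = 128
128 = (10,8)_12 → 10² + 8² = 164  — 164 repeats.
That took 13 steps.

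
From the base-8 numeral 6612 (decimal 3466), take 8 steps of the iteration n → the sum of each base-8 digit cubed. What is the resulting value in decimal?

3466 = (6,6,1,2)_8 → 6³ + 6³ + 1³ + 2³ = 216 + 216 + 1 + 8 = 441
441 = (6,7,1)_8 → 6³ + 7³ + 1³ = 216 + 343 + 1 = 560
560 = (1,0,6,0)_8 → 1³ + 0³ + 6³ + 0³ = 1 + 0 + 216 + 0 = 217
217 = (3,3,1)_8 → 3³ + 3³ + 1³ = 27 + 27 + 1 = 55
55 = (6,7)_8 → 6³ + 7³ = 216 + 343 = 559
559 = (1,0,5,7)_8 → 1³ + 0³ + 5³ + 7³ = 1 + 0 + 125 + 343 = 469
469 = (7,2,5)_8 → 7³ + 2³ + 5³ = 343 + 8 + 125 = 476
476 = (7,3,4)_8 → 7³ + 3³ + 4³ = 343 + 27 + 64 = 434

434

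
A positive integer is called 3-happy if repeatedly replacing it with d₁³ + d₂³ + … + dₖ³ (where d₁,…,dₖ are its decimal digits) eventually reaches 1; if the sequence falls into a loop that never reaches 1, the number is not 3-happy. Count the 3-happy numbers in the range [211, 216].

1

211: 211 → 10 → 1  (reaches 1)
212: 212 → 17 → 344 → 155 → 251 → 134 → 92 → 737 → 713 → 371 → 371  (repeats 371)
213: 213 → 36 → 243 → 99 → 1458 → 702 → 351 → 153 → 153  (repeats 153)
214: 214 → 73 → 370 → 370  (repeats 370)
215: 215 → 134 → 92 → 737 → 713 → 371 → 371  (repeats 371)
216: 216 → 225 → 141 → 66 → 432 → 99 → 1458 → 702 → 351 → 153 → 153  (repeats 153)
3-happy: 211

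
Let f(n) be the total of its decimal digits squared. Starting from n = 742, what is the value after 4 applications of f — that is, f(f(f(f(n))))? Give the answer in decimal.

26

742 → 7² + 4² + 2² = 49 + 16 + 4 = 69
69 → 6² + 9² = 36 + 81 = 117
117 → 1² + 1² + 7² = 1 + 1 + 49 = 51
51 → 5² + 1² = 25 + 1 = 26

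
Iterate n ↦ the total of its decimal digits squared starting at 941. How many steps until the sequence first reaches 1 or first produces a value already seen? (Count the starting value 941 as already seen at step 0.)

941 → 9² + 4² + 1² = 98
98 → 9² + 8² = 145
145 → 1² + 4² + 5² = 42
42 → 4² + 2² = 20
20 → 2² + 0² = 4
4 → 4² = 16
16 → 1² + 6² = 37
37 → 3² + 7² = 58
58 → 5² + 8² = 89
89 → 8² + 9² = 145  — 145 repeats.
That took 10 steps.

10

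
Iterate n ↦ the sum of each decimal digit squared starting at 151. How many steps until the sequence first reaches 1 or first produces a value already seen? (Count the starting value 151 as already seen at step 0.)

15

151 → 1² + 5² + 1² = 27
27 → 2² + 7² = 53
53 → 5² + 3² = 34
34 → 3² + 4² = 25
25 → 2² + 5² = 29
29 → 2² + 9² = 85
85 → 8² + 5² = 89
89 → 8² + 9² = 145
145 → 1² + 4² + 5² = 42
42 → 4² + 2² = 20
20 → 2² + 0² = 4
4 → 4² = 16
16 → 1² + 6² = 37
37 → 3² + 7² = 58
58 → 5² + 8² = 89  — 89 repeats.
That took 15 steps.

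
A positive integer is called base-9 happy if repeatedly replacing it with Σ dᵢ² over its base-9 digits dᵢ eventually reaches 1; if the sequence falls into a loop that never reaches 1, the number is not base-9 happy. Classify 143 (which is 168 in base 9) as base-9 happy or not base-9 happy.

base-9 happy

143 = (1,6,8)_9 → 1² + 6² + 8² = 1 + 36 + 64 = 101
101 = (1,2,2)_9 → 1² + 2² + 2² = 1 + 4 + 4 = 9
9 = (1,0)_9 → 1² + 0² = 1 + 0 = 1  — reached 1.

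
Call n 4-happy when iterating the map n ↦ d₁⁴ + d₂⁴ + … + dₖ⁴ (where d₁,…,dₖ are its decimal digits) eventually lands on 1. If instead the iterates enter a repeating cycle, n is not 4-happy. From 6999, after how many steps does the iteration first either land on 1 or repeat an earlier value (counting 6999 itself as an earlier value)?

11

6999 → 6⁴ + 9⁴ + 9⁴ + 9⁴ = 20979
20979 → 2⁴ + 0⁴ + 9⁴ + 7⁴ + 9⁴ = 15539
15539 → 1⁴ + 5⁴ + 5⁴ + 3⁴ + 9⁴ = 7893
7893 → 7⁴ + 8⁴ + 9⁴ + 3⁴ = 13139
13139 → 1⁴ + 3⁴ + 1⁴ + 3⁴ + 9⁴ = 6725
6725 → 6⁴ + 7⁴ + 2⁴ + 5⁴ = 4338
4338 → 4⁴ + 3⁴ + 3⁴ + 8⁴ = 4514
4514 → 4⁴ + 5⁴ + 1⁴ + 4⁴ = 1138
1138 → 1⁴ + 1⁴ + 3⁴ + 8⁴ = 4179
4179 → 4⁴ + 1⁴ + 7⁴ + 9⁴ = 9219
9219 → 9⁴ + 2⁴ + 1⁴ + 9⁴ = 13139  — 13139 repeats.
That took 11 steps.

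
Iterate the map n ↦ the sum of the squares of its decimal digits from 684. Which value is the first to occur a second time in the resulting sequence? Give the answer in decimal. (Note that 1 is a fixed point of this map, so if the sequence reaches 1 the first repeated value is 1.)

684 → 6² + 8² + 4² = 36 + 64 + 16 = 116
116 → 1² + 1² + 6² = 1 + 1 + 36 = 38
38 → 3² + 8² = 9 + 64 = 73
73 → 7² + 3² = 49 + 9 = 58
58 → 5² + 8² = 25 + 64 = 89
89 → 8² + 9² = 64 + 81 = 145
145 → 1² + 4² + 5² = 1 + 16 + 25 = 42
42 → 4² + 2² = 16 + 4 = 20
20 → 2² + 0² = 4 + 0 = 4
4 → 4² = 16
16 → 1² + 6² = 1 + 36 = 37
37 → 3² + 7² = 9 + 49 = 58  — 58 already appeared earlier.

58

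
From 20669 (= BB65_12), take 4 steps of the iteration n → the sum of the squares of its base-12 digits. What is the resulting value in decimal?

20669 = (11,11,6,5)_12 → 11² + 11² + 6² + 5² = 303
303 = (2,1,3)_12 → 2² + 1² + 3² = 14
14 = (1,2)_12 → 1² + 2² = 5
5 = (5)_12 → 5² = 25

25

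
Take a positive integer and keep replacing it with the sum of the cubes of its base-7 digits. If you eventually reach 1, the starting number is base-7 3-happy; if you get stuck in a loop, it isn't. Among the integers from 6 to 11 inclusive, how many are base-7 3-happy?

6: 6 → 216 → 288 → 342 → 648 → 282 → 258 → 342  — not base-7 3-happy
7: 7 → 1  — base-7 3-happy
8: 8 → 2 → 8  — not base-7 3-happy
9: 9 → 9  — not base-7 3-happy
10: 10 → 28 → 64 → 10  — not base-7 3-happy
11: 11 → 65 → 17 → 35 → 125 → 251 → 341 → 557 → 137 → 197 → 65  — not base-7 3-happy
base-7 3-happy: 7

1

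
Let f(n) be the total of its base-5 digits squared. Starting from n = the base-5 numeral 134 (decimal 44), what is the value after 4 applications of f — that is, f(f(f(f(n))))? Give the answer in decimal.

44 = (1,3,4)_5 → 26
26 = (1,0,1)_5 → 2
2 = (2)_5 → 4
4 = (4)_5 → 16

16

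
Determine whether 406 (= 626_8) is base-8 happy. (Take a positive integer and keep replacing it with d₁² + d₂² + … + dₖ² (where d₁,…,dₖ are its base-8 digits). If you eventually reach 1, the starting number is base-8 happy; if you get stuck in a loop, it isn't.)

406 = (6,2,6)_8 → 6² + 2² + 6² = 76
76 = (1,1,4)_8 → 1² + 1² + 4² = 18
18 = (2,2)_8 → 2² + 2² = 8
8 = (1,0)_8 → 1² + 0² = 1  — reached 1.

base-8 happy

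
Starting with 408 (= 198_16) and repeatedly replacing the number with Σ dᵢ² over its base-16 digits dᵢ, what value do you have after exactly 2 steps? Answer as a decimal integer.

85

408 = (1,9,8)_16 → 1² + 9² + 8² = 146
146 = (9,2)_16 → 9² + 2² = 85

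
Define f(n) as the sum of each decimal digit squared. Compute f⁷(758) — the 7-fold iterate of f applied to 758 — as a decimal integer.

89

758 → 7² + 5² + 8² = 138
138 → 1² + 3² + 8² = 74
74 → 7² + 4² = 65
65 → 6² + 5² = 61
61 → 6² + 1² = 37
37 → 3² + 7² = 58
58 → 5² + 8² = 89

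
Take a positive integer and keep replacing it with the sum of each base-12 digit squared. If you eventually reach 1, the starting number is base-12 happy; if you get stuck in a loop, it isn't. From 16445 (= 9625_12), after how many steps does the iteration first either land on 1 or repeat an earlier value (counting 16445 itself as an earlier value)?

16445 = (9,6,2,5)_12 → 9² + 6² + 2² + 5² = 81 + 36 + 4 + 25 = 146
146 = (1,0,2)_12 → 1² + 0² + 2² = 1 + 0 + 4 = 5
5 = (5)_12 → 5² = 25
25 = (2,1)_12 → 2² + 1² = 4 + 1 = 5  — 5 repeats.
That took 4 steps.

4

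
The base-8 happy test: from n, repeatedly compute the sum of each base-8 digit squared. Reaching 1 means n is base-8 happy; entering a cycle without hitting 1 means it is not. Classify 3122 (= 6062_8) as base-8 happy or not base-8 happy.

3122 = (6,0,6,2)_8 → 76
76 = (1,1,4)_8 → 18
18 = (2,2)_8 → 8
8 = (1,0)_8 → 1  — reached 1.

base-8 happy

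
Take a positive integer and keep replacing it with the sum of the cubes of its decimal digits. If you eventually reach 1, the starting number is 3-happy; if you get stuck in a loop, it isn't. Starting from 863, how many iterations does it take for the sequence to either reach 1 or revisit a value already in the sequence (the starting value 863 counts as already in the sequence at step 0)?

10

863 → 8³ + 6³ + 3³ = 512 + 216 + 27 = 755
755 → 7³ + 5³ + 5³ = 343 + 125 + 125 = 593
593 → 5³ + 9³ + 3³ = 125 + 729 + 27 = 881
881 → 8³ + 8³ + 1³ = 512 + 512 + 1 = 1025
1025 → 1³ + 0³ + 2³ + 5³ = 1 + 0 + 8 + 125 = 134
134 → 1³ + 3³ + 4³ = 1 + 27 + 64 = 92
92 → 9³ + 2³ = 729 + 8 = 737
737 → 7³ + 3³ + 7³ = 343 + 27 + 343 = 713
713 → 7³ + 1³ + 3³ = 343 + 1 + 27 = 371
371 → 3³ + 7³ + 1³ = 27 + 343 + 1 = 371  — 371 repeats.
That took 10 steps.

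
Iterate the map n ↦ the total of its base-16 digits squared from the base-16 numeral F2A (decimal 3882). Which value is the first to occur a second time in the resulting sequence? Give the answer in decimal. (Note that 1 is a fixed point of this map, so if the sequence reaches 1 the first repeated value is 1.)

3882 = (15,2,10)_16 → 15² + 2² + 10² = 329
329 = (1,4,9)_16 → 1² + 4² + 9² = 98
98 = (6,2)_16 → 6² + 2² = 40
40 = (2,8)_16 → 2² + 8² = 68
68 = (4,4)_16 → 4² + 4² = 32
32 = (2,0)_16 → 2² + 0² = 4
4 = (4)_16 → 4² = 16
16 = (1,0)_16 → 1² + 0² = 1  — reached the fixed point 1.
1 → 1, so 1 is the first repeated value.

1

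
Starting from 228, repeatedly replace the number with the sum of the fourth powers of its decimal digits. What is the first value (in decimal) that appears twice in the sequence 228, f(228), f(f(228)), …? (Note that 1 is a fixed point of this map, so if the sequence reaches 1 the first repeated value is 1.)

228 → 4128
4128 → 4369
4369 → 8194
8194 → 10914
10914 → 6819
6819 → 11954
11954 → 7444
7444 → 3169
3169 → 7939
7939 → 15604
15604 → 2178
2178 → 6514
6514 → 2178  — 2178 already appeared earlier.

2178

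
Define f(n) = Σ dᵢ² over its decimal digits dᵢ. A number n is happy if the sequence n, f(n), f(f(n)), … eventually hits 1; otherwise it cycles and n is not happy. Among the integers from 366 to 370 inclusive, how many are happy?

2

366: 366 → 81 → 65 → 61 → 37 → 58 → 89 → 145 → 42 → 20 → 4 → 16 → 37  (repeats 37)
367: 367 → 94 → 97 → 130 → 10 → 1  (reaches 1)
368: 368 → 109 → 82 → 68 → 100 → 1  (reaches 1)
369: 369 → 126 → 41 → 17 → 50 → 25 → 29 → 85 → 89 → 145 → 42 → 20 → 4 → 16 → 37 → 58 → 89  (repeats 89)
370: 370 → 58 → 89 → 145 → 42 → 20 → 4 → 16 → 37 → 58  (repeats 58)
happy: 367, 368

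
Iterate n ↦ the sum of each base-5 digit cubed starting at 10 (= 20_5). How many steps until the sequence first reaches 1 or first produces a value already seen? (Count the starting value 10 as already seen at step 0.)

3

10 = (2,0)_5 → 2³ + 0³ = 8
8 = (1,3)_5 → 1³ + 3³ = 28
28 = (1,0,3)_5 → 1³ + 0³ + 3³ = 28  — 28 repeats.
That took 3 steps.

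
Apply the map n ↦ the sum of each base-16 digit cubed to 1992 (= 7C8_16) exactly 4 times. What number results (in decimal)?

1992 = (7,12,8)_16 → 7³ + 12³ + 8³ = 2583
2583 = (10,1,7)_16 → 10³ + 1³ + 7³ = 1344
1344 = (5,4,0)_16 → 5³ + 4³ + 0³ = 189
189 = (11,13)_16 → 11³ + 13³ = 3528

3528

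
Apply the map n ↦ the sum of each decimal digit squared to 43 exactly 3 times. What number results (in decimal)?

85

43 → 25
25 → 29
29 → 85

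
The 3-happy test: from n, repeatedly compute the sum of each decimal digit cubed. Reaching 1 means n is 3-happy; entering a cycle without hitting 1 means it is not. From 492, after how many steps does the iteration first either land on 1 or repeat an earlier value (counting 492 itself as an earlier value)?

4

492 → 4³ + 9³ + 2³ = 64 + 729 + 8 = 801
801 → 8³ + 0³ + 1³ = 512 + 0 + 1 = 513
513 → 5³ + 1³ + 3³ = 125 + 1 + 27 = 153
153 → 1³ + 5³ + 3³ = 1 + 125 + 27 = 153  — 153 repeats.
That took 4 steps.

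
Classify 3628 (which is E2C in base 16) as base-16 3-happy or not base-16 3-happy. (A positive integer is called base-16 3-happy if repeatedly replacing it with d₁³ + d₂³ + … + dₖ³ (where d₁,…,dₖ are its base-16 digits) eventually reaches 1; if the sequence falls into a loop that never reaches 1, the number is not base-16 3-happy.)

base-16 3-happy

3628 = (14,2,12)_16 → 14³ + 2³ + 12³ = 4480
4480 = (1,1,8,0)_16 → 1³ + 1³ + 8³ + 0³ = 514
514 = (2,0,2)_16 → 2³ + 0³ + 2³ = 16
16 = (1,0)_16 → 1³ + 0³ = 1  — reached 1.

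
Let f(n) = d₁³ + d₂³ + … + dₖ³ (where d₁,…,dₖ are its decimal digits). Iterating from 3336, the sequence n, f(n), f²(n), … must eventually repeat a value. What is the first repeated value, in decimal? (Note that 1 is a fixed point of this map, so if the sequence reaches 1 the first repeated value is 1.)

153

3336 → 3³ + 3³ + 3³ + 6³ = 297
297 → 2³ + 9³ + 7³ = 1080
1080 → 1³ + 0³ + 8³ + 0³ = 513
513 → 5³ + 1³ + 3³ = 153
153 → 1³ + 5³ + 3³ = 153  — 153 already appeared earlier.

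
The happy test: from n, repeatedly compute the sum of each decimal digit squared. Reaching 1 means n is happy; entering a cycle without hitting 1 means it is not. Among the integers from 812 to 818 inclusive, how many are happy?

1

812: 812 → 69 → 117 → 51 → 26 → 40 → 16 → 37 → 58 → 89 → 145 → 42 → 20 → 4 → 16  — not happy
813: 813 → 74 → 65 → 61 → 37 → 58 → 89 → 145 → 42 → 20 → 4 → 16 → 37  — not happy
814: 814 → 81 → 65 → 61 → 37 → 58 → 89 → 145 → 42 → 20 → 4 → 16 → 37  — not happy
815: 815 → 90 → 81 → 65 → 61 → 37 → 58 → 89 → 145 → 42 → 20 → 4 → 16 → 37  — not happy
816: 816 → 101 → 2 → 4 → 16 → 37 → 58 → 89 → 145 → 42 → 20 → 4  — not happy
817: 817 → 114 → 18 → 65 → 61 → 37 → 58 → 89 → 145 → 42 → 20 → 4 → 16 → 37  — not happy
818: 818 → 129 → 86 → 100 → 1  — happy
happy: 818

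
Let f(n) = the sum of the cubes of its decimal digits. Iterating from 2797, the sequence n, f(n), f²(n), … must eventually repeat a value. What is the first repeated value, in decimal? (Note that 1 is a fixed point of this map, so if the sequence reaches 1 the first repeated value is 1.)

1

2797 → 2³ + 7³ + 9³ + 7³ = 8 + 343 + 729 + 343 = 1423
1423 → 1³ + 4³ + 2³ + 3³ = 1 + 64 + 8 + 27 = 100
100 → 1³ + 0³ + 0³ = 1 + 0 + 0 = 1  — reached the fixed point 1.
1 → 1, so 1 is the first repeated value.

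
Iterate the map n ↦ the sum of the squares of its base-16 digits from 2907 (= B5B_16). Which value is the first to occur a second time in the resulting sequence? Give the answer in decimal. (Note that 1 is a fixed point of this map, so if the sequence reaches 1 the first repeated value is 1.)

2907 = (11,5,11)_16 → 267
267 = (1,0,11)_16 → 122
122 = (7,10)_16 → 149
149 = (9,5)_16 → 106
106 = (6,10)_16 → 136
136 = (8,8)_16 → 128
128 = (8,0)_16 → 64
64 = (4,0)_16 → 16
16 = (1,0)_16 → 1  — reached the fixed point 1.
1 → 1, so 1 is the first repeated value.

1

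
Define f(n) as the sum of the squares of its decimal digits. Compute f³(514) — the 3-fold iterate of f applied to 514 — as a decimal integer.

4

514 → 5² + 1² + 4² = 42
42 → 4² + 2² = 20
20 → 2² + 0² = 4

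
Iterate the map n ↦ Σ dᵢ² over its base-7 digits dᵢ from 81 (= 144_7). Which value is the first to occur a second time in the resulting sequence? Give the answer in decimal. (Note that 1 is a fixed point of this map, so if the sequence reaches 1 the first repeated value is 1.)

45

81 = (1,4,4)_7 → 1² + 4² + 4² = 1 + 16 + 16 = 33
33 = (4,5)_7 → 4² + 5² = 16 + 25 = 41
41 = (5,6)_7 → 5² + 6² = 25 + 36 = 61
61 = (1,1,5)_7 → 1² + 1² + 5² = 1 + 1 + 25 = 27
27 = (3,6)_7 → 3² + 6² = 9 + 36 = 45
45 = (6,3)_7 → 6² + 3² = 36 + 9 = 45  — 45 already appeared earlier.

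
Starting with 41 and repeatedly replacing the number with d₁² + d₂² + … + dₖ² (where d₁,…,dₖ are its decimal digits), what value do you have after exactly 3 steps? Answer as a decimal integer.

25

41 → 4² + 1² = 16 + 1 = 17
17 → 1² + 7² = 1 + 49 = 50
50 → 5² + 0² = 25 + 0 = 25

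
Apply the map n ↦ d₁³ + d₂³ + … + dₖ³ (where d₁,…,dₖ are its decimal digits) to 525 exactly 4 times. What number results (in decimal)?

189

525 → 5³ + 2³ + 5³ = 258
258 → 2³ + 5³ + 8³ = 645
645 → 6³ + 4³ + 5³ = 405
405 → 4³ + 0³ + 5³ = 189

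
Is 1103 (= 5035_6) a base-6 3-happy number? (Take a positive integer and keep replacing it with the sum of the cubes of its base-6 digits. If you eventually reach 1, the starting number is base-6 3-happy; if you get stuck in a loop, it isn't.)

1103 = (5,0,3,5)_6 → 277
277 = (1,1,4,1)_6 → 67
67 = (1,5,1)_6 → 127
127 = (3,3,1)_6 → 55
55 = (1,3,1)_6 → 29
29 = (4,5)_6 → 189
189 = (5,1,3)_6 → 153
153 = (4,1,3)_6 → 92
92 = (2,3,2)_6 → 43
43 = (1,1,1)_6 → 3
3 = (3)_6 → 27
27 = (4,3)_6 → 91
91 = (2,3,1)_6 → 36
36 = (1,0,0)_6 → 1  — reached 1.

base-6 3-happy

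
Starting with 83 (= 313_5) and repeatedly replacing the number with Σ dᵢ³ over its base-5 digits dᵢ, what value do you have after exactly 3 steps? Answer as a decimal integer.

83 = (3,1,3)_5 → 3³ + 1³ + 3³ = 27 + 1 + 27 = 55
55 = (2,1,0)_5 → 2³ + 1³ + 0³ = 8 + 1 + 0 = 9
9 = (1,4)_5 → 1³ + 4³ = 1 + 64 = 65

65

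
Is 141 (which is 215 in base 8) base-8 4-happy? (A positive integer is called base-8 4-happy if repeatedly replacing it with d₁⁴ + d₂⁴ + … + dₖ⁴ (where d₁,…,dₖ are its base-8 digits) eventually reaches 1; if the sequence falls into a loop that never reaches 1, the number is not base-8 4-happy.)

141 = (2,1,5)_8 → 2⁴ + 1⁴ + 5⁴ = 642
642 = (1,2,0,2)_8 → 1⁴ + 2⁴ + 0⁴ + 2⁴ = 33
33 = (4,1)_8 → 4⁴ + 1⁴ = 257
257 = (4,0,1)_8 → 4⁴ + 0⁴ + 1⁴ = 257  — 257 already seen; the sequence cycles without reaching 1.

not base-8 4-happy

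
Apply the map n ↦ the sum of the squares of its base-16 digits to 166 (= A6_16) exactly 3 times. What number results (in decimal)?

166 = (10,6)_16 → 10² + 6² = 136
136 = (8,8)_16 → 8² + 8² = 128
128 = (8,0)_16 → 8² + 0² = 64

64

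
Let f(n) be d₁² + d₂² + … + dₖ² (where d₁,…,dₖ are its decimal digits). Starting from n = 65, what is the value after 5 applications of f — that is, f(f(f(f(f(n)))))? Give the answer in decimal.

145

65 → 61
61 → 37
37 → 58
58 → 89
89 → 145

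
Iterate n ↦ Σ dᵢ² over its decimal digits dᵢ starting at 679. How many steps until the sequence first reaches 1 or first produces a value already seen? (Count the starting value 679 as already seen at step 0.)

11

679 → 6² + 7² + 9² = 166
166 → 1² + 6² + 6² = 73
73 → 7² + 3² = 58
58 → 5² + 8² = 89
89 → 8² + 9² = 145
145 → 1² + 4² + 5² = 42
42 → 4² + 2² = 20
20 → 2² + 0² = 4
4 → 4² = 16
16 → 1² + 6² = 37
37 → 3² + 7² = 58  — 58 repeats.
That took 11 steps.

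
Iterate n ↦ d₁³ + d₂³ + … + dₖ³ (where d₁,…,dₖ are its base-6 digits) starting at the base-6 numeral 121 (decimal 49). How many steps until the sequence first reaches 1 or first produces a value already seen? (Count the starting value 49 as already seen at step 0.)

4

49 = (1,2,1)_6 → 1³ + 2³ + 1³ = 1 + 8 + 1 = 10
10 = (1,4)_6 → 1³ + 4³ = 1 + 64 = 65
65 = (1,4,5)_6 → 1³ + 4³ + 5³ = 1 + 64 + 125 = 190
190 = (5,1,4)_6 → 5³ + 1³ + 4³ = 125 + 1 + 64 = 190  — 190 repeats.
That took 4 steps.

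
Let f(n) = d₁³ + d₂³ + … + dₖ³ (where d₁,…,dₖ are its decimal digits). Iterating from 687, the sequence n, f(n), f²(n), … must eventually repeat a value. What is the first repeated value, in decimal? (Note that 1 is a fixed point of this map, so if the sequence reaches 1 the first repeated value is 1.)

153

687 → 6³ + 8³ + 7³ = 1071
1071 → 1³ + 0³ + 7³ + 1³ = 345
345 → 3³ + 4³ + 5³ = 216
216 → 2³ + 1³ + 6³ = 225
225 → 2³ + 2³ + 5³ = 141
141 → 1³ + 4³ + 1³ = 66
66 → 6³ + 6³ = 432
432 → 4³ + 3³ + 2³ = 99
99 → 9³ + 9³ = 1458
1458 → 1³ + 4³ + 5³ + 8³ = 702
702 → 7³ + 0³ + 2³ = 351
351 → 3³ + 5³ + 1³ = 153
153 → 1³ + 5³ + 3³ = 153  — 153 already appeared earlier.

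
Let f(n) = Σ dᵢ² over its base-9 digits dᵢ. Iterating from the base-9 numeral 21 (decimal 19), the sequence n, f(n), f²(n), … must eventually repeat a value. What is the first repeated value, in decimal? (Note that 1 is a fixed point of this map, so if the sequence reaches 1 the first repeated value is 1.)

19 = (2,1)_9 → 2² + 1² = 4 + 1 = 5
5 = (5)_9 → 5² = 25
25 = (2,7)_9 → 2² + 7² = 4 + 49 = 53
53 = (5,8)_9 → 5² + 8² = 25 + 64 = 89
89 = (1,0,8)_9 → 1² + 0² + 8² = 1 + 0 + 64 = 65
65 = (7,2)_9 → 7² + 2² = 49 + 4 = 53  — 53 already appeared earlier.

53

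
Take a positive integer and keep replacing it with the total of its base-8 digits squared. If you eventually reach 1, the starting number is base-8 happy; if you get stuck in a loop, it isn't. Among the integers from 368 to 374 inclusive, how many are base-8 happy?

2

368: 368 → 61 → 74 → 6 → 36 → 32 → 16 → 4 → 16  (repeats 16)
369: 369 → 62 → 85 → 30 → 45 → 50 → 40 → 25 → 10 → 5 → 25  (repeats 25)
370: 370 → 65 → 2 → 4 → 16 → 4  (repeats 4)
371: 371 → 70 → 37 → 41 → 26 → 13 → 26  (repeats 26)
372: 372 → 77 → 27 → 18 → 8 → 1  (reaches 1)
373: 373 → 86 → 41 → 26 → 13 → 26  (repeats 26)
374: 374 → 97 → 18 → 8 → 1  (reaches 1)
base-8 happy: 372, 374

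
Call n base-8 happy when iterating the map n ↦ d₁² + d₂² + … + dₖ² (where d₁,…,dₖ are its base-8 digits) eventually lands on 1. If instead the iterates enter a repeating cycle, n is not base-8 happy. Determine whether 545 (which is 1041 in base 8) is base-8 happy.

base-8 happy

545 = (1,0,4,1)_8 → 18
18 = (2,2)_8 → 8
8 = (1,0)_8 → 1  — reached 1.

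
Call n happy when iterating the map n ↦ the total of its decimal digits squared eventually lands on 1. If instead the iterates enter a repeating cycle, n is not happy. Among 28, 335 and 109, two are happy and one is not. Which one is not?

28: 28 → 68 → 100 → 1  — reaches 1 (happy)
335: 335 → 43 → 25 → 29 → 85 → 89 → 145 → 42 → 20 → 4 → 16 → 37 → 58 → 89  — repeats 89 (not happy)
109: 109 → 82 → 68 → 100 → 1  — reaches 1 (happy)

335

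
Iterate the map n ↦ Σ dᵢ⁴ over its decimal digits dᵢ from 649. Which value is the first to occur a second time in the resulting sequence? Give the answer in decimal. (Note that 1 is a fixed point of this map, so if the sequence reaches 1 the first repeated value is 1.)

649 → 6⁴ + 4⁴ + 9⁴ = 1296 + 256 + 6561 = 8113
8113 → 8⁴ + 1⁴ + 1⁴ + 3⁴ = 4096 + 1 + 1 + 81 = 4179
4179 → 4⁴ + 1⁴ + 7⁴ + 9⁴ = 256 + 1 + 2401 + 6561 = 9219
9219 → 9⁴ + 2⁴ + 1⁴ + 9⁴ = 6561 + 16 + 1 + 6561 = 13139
13139 → 1⁴ + 3⁴ + 1⁴ + 3⁴ + 9⁴ = 1 + 81 + 1 + 81 + 6561 = 6725
6725 → 6⁴ + 7⁴ + 2⁴ + 5⁴ = 1296 + 2401 + 16 + 625 = 4338
4338 → 4⁴ + 3⁴ + 3⁴ + 8⁴ = 256 + 81 + 81 + 4096 = 4514
4514 → 4⁴ + 5⁴ + 1⁴ + 4⁴ = 256 + 625 + 1 + 256 = 1138
1138 → 1⁴ + 1⁴ + 3⁴ + 8⁴ = 1 + 1 + 81 + 4096 = 4179  — 4179 already appeared earlier.

4179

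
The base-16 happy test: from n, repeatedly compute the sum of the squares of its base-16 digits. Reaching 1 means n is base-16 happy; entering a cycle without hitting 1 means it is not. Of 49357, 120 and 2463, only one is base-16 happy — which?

2463

49357: 49357 → 457 → 226 → 200 → 208 → 169 → 181 → 146 → 85 → 50 → 13 → 169  — repeats 169 (not base-16 happy)
120: 120 → 113 → 50 → 13 → 169 → 181 → 146 → 85 → 50  — repeats 50 (not base-16 happy)
2463: 2463 → 387 → 74 → 116 → 65 → 17 → 2 → 4 → 16 → 1  — reaches 1 (base-16 happy)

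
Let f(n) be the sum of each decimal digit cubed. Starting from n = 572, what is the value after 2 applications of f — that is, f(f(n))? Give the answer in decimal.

623

572 → 476
476 → 623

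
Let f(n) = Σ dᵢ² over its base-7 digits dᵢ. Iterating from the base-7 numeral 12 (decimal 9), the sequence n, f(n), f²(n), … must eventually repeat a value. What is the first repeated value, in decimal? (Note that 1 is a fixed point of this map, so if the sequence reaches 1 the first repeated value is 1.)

9 = (1,2)_7 → 1² + 2² = 5
5 = (5)_7 → 5² = 25
25 = (3,4)_7 → 3² + 4² = 25  — 25 already appeared earlier.

25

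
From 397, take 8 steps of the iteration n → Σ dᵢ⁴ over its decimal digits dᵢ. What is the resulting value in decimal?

397 → 3⁴ + 9⁴ + 7⁴ = 81 + 6561 + 2401 = 9043
9043 → 9⁴ + 0⁴ + 4⁴ + 3⁴ = 6561 + 0 + 256 + 81 = 6898
6898 → 6⁴ + 8⁴ + 9⁴ + 8⁴ = 1296 + 4096 + 6561 + 4096 = 16049
16049 → 1⁴ + 6⁴ + 0⁴ + 4⁴ + 9⁴ = 1 + 1296 + 0 + 256 + 6561 = 8114
8114 → 8⁴ + 1⁴ + 1⁴ + 4⁴ = 4096 + 1 + 1 + 256 = 4354
4354 → 4⁴ + 3⁴ + 5⁴ + 4⁴ = 256 + 81 + 625 + 256 = 1218
1218 → 1⁴ + 2⁴ + 1⁴ + 8⁴ = 1 + 16 + 1 + 4096 = 4114
4114 → 4⁴ + 1⁴ + 1⁴ + 4⁴ = 256 + 1 + 1 + 256 = 514

514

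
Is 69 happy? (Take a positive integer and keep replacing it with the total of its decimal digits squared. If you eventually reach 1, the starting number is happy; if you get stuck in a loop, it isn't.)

not happy

69 → 6² + 9² = 36 + 81 = 117
117 → 1² + 1² + 7² = 1 + 1 + 49 = 51
51 → 5² + 1² = 25 + 1 = 26
26 → 2² + 6² = 4 + 36 = 40
40 → 4² + 0² = 16 + 0 = 16
16 → 1² + 6² = 1 + 36 = 37
37 → 3² + 7² = 9 + 49 = 58
58 → 5² + 8² = 25 + 64 = 89
89 → 8² + 9² = 64 + 81 = 145
145 → 1² + 4² + 5² = 1 + 16 + 25 = 42
42 → 4² + 2² = 16 + 4 = 20
20 → 2² + 0² = 4 + 0 = 4
4 → 4² = 16  — 16 already seen; the sequence cycles without reaching 1.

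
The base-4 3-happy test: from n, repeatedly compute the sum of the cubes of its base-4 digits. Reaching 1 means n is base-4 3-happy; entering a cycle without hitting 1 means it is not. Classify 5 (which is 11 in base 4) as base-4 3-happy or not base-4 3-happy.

not base-4 3-happy

5 = (1,1)_4 → 2
2 = (2)_4 → 8
8 = (2,0)_4 → 8  — 8 already seen; the sequence cycles without reaching 1.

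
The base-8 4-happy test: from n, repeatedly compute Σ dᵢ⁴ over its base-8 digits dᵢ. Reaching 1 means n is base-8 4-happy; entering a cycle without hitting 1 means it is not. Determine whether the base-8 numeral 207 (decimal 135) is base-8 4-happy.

135 = (2,0,7)_8 → 2⁴ + 0⁴ + 7⁴ = 2417
2417 = (4,5,6,1)_8 → 4⁴ + 5⁴ + 6⁴ + 1⁴ = 2178
2178 = (4,2,0,2)_8 → 4⁴ + 2⁴ + 0⁴ + 2⁴ = 288
288 = (4,4,0)_8 → 4⁴ + 4⁴ + 0⁴ = 512
512 = (1,0,0,0)_8 → 1⁴ + 0⁴ + 0⁴ + 0⁴ = 1  — reached 1.

base-8 4-happy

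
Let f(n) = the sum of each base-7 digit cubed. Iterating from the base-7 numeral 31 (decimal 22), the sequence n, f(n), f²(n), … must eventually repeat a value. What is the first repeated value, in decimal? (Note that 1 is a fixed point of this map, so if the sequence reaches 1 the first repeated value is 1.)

22 = (3,1)_7 → 3³ + 1³ = 28
28 = (4,0)_7 → 4³ + 0³ = 64
64 = (1,2,1)_7 → 1³ + 2³ + 1³ = 10
10 = (1,3)_7 → 1³ + 3³ = 28  — 28 already appeared earlier.

28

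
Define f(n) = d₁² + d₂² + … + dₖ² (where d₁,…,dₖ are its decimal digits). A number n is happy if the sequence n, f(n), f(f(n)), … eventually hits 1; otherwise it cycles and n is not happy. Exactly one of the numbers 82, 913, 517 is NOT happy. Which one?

82: 82 → 68 → 100 → 1  — reaches 1 (happy)
913: 913 → 91 → 82 → 68 → 100 → 1  — reaches 1 (happy)
517: 517 → 75 → 74 → 65 → 61 → 37 → 58 → 89 → 145 → 42 → 20 → 4 → 16 → 37  — repeats 37 (not happy)

517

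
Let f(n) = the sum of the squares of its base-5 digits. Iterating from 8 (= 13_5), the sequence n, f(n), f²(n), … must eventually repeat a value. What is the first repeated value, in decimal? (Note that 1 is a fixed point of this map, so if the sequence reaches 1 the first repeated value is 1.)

8 = (1,3)_5 → 1² + 3² = 1 + 9 = 10
10 = (2,0)_5 → 2² + 0² = 4 + 0 = 4
4 = (4)_5 → 4² = 16
16 = (3,1)_5 → 3² + 1² = 9 + 1 = 10  — 10 already appeared earlier.

10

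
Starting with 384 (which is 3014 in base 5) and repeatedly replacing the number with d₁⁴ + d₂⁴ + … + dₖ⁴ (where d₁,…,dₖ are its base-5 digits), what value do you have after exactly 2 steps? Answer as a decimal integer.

384 = (3,0,1,4)_5 → 338
338 = (2,3,2,3)_5 → 194

194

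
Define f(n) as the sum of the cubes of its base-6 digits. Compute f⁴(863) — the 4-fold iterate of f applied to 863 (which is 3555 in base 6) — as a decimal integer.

29

863 = (3,5,5,5)_6 → 402
402 = (1,5,1,0)_6 → 127
127 = (3,3,1)_6 → 55
55 = (1,3,1)_6 → 29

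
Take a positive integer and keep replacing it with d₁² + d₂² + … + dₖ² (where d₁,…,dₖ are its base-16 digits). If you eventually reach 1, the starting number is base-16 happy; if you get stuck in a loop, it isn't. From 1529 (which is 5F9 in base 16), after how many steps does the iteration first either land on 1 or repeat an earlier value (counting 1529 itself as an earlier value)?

1529 = (5,15,9)_16 → 5² + 15² + 9² = 25 + 225 + 81 = 331
331 = (1,4,11)_16 → 1² + 4² + 11² = 1 + 16 + 121 = 138
138 = (8,10)_16 → 8² + 10² = 64 + 100 = 164
164 = (10,4)_16 → 10² + 4² = 100 + 16 = 116
116 = (7,4)_16 → 7² + 4² = 49 + 16 = 65
65 = (4,1)_16 → 4² + 1² = 16 + 1 = 17
17 = (1,1)_16 → 1² + 1² = 1 + 1 = 2
2 = (2)_16 → 2² = 4
4 = (4)_16 → 4² = 16
16 = (1,0)_16 → 1² + 0² = 1 + 0 = 1  — reached 1.
That took 10 steps.

10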